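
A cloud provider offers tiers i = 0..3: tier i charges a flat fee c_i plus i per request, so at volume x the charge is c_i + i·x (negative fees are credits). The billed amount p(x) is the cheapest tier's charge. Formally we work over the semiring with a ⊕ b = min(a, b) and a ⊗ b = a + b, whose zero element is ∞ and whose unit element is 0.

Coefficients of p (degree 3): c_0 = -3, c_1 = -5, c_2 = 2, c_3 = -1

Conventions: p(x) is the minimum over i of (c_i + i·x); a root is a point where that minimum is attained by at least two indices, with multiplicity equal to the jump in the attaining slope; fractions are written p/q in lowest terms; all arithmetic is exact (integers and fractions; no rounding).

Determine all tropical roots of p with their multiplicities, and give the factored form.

hull edge (i=0, c=-3) to (i=1, c=-5): slope -2, span 1
hull edge (i=1, c=-5) to (i=3, c=-1): slope 2, span 2
Factored form: p(x) = -1 ⊗ (x ⊕ (-2)) ⊗ (x ⊕ (-2)) ⊗ (x ⊕ 2)
Answer: roots = -2 (mult 2), 2 (mult 1)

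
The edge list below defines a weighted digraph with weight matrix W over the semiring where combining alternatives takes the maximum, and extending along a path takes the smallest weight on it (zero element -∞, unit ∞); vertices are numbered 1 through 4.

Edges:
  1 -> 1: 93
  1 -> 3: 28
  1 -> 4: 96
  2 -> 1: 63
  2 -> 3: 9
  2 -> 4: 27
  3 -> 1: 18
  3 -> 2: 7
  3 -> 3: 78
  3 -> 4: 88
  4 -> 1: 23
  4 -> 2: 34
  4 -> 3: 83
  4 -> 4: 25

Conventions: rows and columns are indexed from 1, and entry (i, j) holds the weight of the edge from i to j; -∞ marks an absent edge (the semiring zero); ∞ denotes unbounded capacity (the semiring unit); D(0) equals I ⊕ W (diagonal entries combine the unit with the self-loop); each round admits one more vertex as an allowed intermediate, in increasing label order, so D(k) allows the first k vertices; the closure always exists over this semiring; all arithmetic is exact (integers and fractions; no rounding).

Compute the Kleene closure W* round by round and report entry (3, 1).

D(0):
  [∞, -∞, 28, 96]
  [63, ∞, 9, 27]
  [18, 7, ∞, 88]
  [23, 34, 83, ∞]
D(1):
  [∞, -∞, 28, 96]
  [63, ∞, 28, 63]
  [18, 7, ∞, 88]
  [23, 34, 83, ∞]
D(2):
  [∞, -∞, 28, 96]
  [63, ∞, 28, 63]
  [18, 7, ∞, 88]
  [34, 34, 83, ∞]
D(3):
  [∞, 7, 28, 96]
  [63, ∞, 28, 63]
  [18, 7, ∞, 88]
  [34, 34, 83, ∞]
D(4):
  [∞, 34, 83, 96]
  [63, ∞, 63, 63]
  [34, 34, ∞, 88]
  [34, 34, 83, ∞]
Answer: W*[3][1] = 34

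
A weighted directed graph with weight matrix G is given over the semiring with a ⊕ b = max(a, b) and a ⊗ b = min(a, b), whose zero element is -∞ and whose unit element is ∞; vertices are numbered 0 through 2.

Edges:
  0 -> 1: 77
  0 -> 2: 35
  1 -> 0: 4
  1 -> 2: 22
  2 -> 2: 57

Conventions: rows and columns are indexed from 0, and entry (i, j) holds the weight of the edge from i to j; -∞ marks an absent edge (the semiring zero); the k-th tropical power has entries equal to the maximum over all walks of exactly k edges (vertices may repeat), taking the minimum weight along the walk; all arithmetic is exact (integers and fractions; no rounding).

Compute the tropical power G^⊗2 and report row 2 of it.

G^⊗2:
  [4, -∞, 35]
  [-∞, 4, 22]
  [-∞, -∞, 57]
Answer: row 2 of G^⊗2 = [-∞, -∞, 57]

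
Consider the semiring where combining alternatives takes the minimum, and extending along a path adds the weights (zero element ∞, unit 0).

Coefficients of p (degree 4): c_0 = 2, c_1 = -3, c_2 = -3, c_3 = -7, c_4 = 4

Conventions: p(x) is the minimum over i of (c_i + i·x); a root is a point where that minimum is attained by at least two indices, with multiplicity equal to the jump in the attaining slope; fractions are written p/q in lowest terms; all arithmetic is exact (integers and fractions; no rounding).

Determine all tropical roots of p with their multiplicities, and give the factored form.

hull edge (i=0, c=2) to (i=1, c=-3): slope -5, span 1
hull edge (i=1, c=-3) to (i=3, c=-7): slope -2, span 2
hull edge (i=3, c=-7) to (i=4, c=4): slope 11, span 1
Factored form: p(x) = 4 ⊗ (x ⊕ (-11)) ⊗ (x ⊕ 2) ⊗ (x ⊕ 2) ⊗ (x ⊕ 5)
Answer: roots = -11 (mult 1), 2 (mult 2), 5 (mult 1)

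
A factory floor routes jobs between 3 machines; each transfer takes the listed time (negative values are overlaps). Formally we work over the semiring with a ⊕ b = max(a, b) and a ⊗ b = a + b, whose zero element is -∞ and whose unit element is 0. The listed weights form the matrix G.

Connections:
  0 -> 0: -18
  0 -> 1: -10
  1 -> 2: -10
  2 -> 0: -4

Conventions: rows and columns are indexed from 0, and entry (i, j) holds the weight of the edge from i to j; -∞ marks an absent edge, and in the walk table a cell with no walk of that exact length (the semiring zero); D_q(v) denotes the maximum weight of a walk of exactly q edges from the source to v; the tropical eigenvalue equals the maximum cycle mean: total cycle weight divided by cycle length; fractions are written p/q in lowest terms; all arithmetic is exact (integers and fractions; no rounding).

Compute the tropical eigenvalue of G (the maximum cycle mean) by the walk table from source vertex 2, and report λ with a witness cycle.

q=0: [-∞, -∞, 0]
q=1: [-4, -∞, -∞]
q=2: [-22, -14, -∞]
q=3: [-40, -32, -24]
Optimal cycle mean attained by: cycle 0->1->2->0, total (-10) + (-10) + (-4), length 3.
Answer: λ = -8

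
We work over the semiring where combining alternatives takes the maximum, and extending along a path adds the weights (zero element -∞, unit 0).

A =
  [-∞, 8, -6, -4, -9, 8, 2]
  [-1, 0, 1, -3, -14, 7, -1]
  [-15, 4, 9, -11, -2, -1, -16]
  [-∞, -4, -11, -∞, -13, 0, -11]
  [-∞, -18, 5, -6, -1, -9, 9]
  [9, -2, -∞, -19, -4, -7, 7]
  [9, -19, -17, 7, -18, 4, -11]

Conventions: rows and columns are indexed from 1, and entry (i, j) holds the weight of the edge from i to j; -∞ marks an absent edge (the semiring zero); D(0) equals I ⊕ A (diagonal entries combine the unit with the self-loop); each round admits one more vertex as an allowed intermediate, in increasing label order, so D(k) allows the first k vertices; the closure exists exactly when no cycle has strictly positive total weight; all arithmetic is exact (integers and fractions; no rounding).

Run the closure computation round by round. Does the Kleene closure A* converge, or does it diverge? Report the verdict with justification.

Detection: at round 0, diagonal entry (3, 3) turns strictly positive.
Key observation: the cycle 3->3 has total weight 9, which is strictly positive.
Answer: DIVERGES — positive cycle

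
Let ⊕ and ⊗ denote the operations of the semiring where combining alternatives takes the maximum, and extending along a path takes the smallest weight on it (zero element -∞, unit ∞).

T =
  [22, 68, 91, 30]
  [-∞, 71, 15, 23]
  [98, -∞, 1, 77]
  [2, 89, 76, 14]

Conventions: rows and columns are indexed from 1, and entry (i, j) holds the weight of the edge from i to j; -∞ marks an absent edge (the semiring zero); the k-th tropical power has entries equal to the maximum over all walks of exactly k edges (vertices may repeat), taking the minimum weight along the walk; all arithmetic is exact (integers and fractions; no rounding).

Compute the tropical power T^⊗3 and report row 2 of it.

T^⊗2:
  [91, 68, 30, 77]
  [15, 71, 23, 23]
  [22, 77, 91, 30]
  [76, 71, 15, 76]
T^⊗3:
  [30, 77, 91, 30]
  [23, 71, 23, 23]
  [91, 71, 30, 77]
  [22, 76, 76, 30]
Answer: row 2 of T^⊗3 = [23, 71, 23, 23]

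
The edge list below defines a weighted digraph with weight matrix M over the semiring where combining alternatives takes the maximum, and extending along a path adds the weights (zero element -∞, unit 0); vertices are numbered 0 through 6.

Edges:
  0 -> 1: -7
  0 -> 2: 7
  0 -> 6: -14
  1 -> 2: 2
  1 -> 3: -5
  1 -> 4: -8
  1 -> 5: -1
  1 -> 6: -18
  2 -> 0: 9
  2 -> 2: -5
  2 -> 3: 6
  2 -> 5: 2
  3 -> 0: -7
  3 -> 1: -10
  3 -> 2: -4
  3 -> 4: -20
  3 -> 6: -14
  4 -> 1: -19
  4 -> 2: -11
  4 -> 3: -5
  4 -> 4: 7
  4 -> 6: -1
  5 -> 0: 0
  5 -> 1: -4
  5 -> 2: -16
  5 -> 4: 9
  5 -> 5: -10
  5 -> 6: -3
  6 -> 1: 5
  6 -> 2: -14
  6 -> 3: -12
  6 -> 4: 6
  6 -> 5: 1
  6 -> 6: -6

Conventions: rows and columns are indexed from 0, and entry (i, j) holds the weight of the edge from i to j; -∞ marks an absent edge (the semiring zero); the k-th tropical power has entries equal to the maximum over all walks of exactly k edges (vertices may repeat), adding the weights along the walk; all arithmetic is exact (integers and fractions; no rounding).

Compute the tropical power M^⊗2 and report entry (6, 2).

M^⊗2:
  [16, -9, 2, 13, -8, 9, -20]
  [11, -5, -3, 8, 8, 4, -4]
  [4, 2, 16, 1, 11, -3, -1]
  [5, -9, 0, 2, -8, -2, -20]
  [-2, 4, -4, 2, 14, 0, 6]
  [-7, 2, 7, 4, 16, -2, 8]
  [1, -1, 7, 1, 13, 4, 5]
Key observation: the optimum is the walk 6->1->2, with weight 5 + 2 = 7.
Optimal value attained by: walk 6->1->2.
Answer: (M^⊗2)[6][2] = 7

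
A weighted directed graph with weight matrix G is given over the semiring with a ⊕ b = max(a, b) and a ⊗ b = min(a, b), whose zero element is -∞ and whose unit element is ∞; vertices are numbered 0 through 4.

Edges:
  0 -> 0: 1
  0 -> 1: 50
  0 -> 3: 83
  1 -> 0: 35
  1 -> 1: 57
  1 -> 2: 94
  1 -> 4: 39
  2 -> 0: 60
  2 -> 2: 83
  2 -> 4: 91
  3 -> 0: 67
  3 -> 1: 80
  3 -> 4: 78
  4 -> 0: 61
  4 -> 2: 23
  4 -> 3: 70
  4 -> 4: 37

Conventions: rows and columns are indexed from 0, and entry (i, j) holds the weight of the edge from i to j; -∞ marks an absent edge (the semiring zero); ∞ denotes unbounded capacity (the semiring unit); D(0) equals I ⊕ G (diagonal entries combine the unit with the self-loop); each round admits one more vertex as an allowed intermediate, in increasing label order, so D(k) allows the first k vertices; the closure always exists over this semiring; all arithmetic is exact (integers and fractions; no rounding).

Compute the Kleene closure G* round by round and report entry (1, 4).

D(0):
  [∞, 50, -∞, 83, -∞]
  [35, ∞, 94, -∞, 39]
  [60, -∞, ∞, -∞, 91]
  [67, 80, -∞, ∞, 78]
  [61, -∞, 23, 70, ∞]
D(1):
  [∞, 50, -∞, 83, -∞]
  [35, ∞, 94, 35, 39]
  [60, 50, ∞, 60, 91]
  [67, 80, -∞, ∞, 78]
  [61, 50, 23, 70, ∞]
D(2):
  [∞, 50, 50, 83, 39]
  [35, ∞, 94, 35, 39]
  [60, 50, ∞, 60, 91]
  [67, 80, 80, ∞, 78]
  [61, 50, 50, 70, ∞]
D(3):
  [∞, 50, 50, 83, 50]
  [60, ∞, 94, 60, 91]
  [60, 50, ∞, 60, 91]
  [67, 80, 80, ∞, 80]
  [61, 50, 50, 70, ∞]
D(4):
  [∞, 80, 80, 83, 80]
  [60, ∞, 94, 60, 91]
  [60, 60, ∞, 60, 91]
  [67, 80, 80, ∞, 80]
  [67, 70, 70, 70, ∞]
D(5):
  [∞, 80, 80, 83, 80]
  [67, ∞, 94, 70, 91]
  [67, 70, ∞, 70, 91]
  [67, 80, 80, ∞, 80]
  [67, 70, 70, 70, ∞]
Answer: G*[1][4] = 91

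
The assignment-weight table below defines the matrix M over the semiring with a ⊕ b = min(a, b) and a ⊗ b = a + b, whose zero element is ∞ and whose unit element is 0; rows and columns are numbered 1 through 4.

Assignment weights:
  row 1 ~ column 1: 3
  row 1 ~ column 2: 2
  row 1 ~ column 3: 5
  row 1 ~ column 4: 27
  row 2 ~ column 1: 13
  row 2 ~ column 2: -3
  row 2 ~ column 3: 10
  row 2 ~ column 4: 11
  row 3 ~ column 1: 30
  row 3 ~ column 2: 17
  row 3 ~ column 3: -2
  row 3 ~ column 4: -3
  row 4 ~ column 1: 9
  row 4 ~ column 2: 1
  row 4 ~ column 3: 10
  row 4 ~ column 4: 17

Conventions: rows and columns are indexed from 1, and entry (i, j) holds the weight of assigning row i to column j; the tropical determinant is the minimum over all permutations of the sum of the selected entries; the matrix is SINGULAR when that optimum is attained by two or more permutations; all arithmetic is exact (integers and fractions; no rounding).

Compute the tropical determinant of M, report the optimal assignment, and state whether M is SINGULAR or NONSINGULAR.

σ = (1, 2, 3, 4): 3 + (-3) + (-2) + 17 = 15
σ = (1, 2, 4, 3): 3 + (-3) + (-3) + 10 = 7
σ = (1, 3, 2, 4): 3 + 10 + 17 + 17 = 47
σ = (1, 3, 4, 2): 3 + 10 + (-3) + 1 = 11
σ = (1, 4, 2, 3): 3 + 11 + 17 + 10 = 41
σ = (1, 4, 3, 2): 3 + 11 + (-2) + 1 = 13
σ = (2, 1, 3, 4): 2 + 13 + (-2) + 17 = 30
σ = (2, 1, 4, 3): 2 + 13 + (-3) + 10 = 22
σ = (2, 3, 1, 4): 2 + 10 + 30 + 17 = 59
σ = (2, 3, 4, 1): 2 + 10 + (-3) + 9 = 18
σ = (2, 4, 1, 3): 2 + 11 + 30 + 10 = 53
σ = (2, 4, 3, 1): 2 + 11 + (-2) + 9 = 20
σ = (3, 1, 2, 4): 5 + 13 + 17 + 17 = 52
σ = (3, 1, 4, 2): 5 + 13 + (-3) + 1 = 16
σ = (3, 2, 1, 4): 5 + (-3) + 30 + 17 = 49
σ = (3, 2, 4, 1): 5 + (-3) + (-3) + 9 = 8
σ = (3, 4, 1, 2): 5 + 11 + 30 + 1 = 47
σ = (3, 4, 2, 1): 5 + 11 + 17 + 9 = 42
σ = (4, 1, 2, 3): 27 + 13 + 17 + 10 = 67
σ = (4, 1, 3, 2): 27 + 13 + (-2) + 1 = 39
σ = (4, 2, 1, 3): 27 + (-3) + 30 + 10 = 64
σ = (4, 2, 3, 1): 27 + (-3) + (-2) + 9 = 31
σ = (4, 3, 1, 2): 27 + 10 + 30 + 1 = 68
σ = (4, 3, 2, 1): 27 + 10 + 17 + 9 = 63
Optimal value attained by: σ = (1, 2, 4, 3).
Answer: det⊕(M) = 7; verdict: NONSINGULAR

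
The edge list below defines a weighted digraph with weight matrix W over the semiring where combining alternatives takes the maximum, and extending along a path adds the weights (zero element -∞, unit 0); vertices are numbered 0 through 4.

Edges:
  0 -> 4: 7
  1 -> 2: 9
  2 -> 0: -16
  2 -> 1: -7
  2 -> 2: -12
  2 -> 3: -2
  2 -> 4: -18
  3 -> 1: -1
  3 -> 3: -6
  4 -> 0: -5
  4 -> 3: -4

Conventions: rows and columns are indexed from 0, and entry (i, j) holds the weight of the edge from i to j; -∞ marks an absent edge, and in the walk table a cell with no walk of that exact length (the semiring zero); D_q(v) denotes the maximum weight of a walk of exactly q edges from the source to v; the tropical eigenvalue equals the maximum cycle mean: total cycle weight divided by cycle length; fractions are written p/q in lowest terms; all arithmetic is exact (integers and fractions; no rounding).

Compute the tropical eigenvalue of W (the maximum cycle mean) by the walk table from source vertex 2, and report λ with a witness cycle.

q=0: [-∞, -∞, 0, -∞, -∞]
q=1: [-16, -7, -12, -2, -18]
q=2: [-23, -3, 2, -8, -9]
q=3: [-14, -5, 6, 0, -16]
q=4: [-10, -1, 4, 4, -7]
q=5: [-12, 3, 8, 2, -3]
Optimal cycle mean attained by: cycle 1->2->3->1, total 9 + (-2) + (-1), length 3.
Answer: λ = 2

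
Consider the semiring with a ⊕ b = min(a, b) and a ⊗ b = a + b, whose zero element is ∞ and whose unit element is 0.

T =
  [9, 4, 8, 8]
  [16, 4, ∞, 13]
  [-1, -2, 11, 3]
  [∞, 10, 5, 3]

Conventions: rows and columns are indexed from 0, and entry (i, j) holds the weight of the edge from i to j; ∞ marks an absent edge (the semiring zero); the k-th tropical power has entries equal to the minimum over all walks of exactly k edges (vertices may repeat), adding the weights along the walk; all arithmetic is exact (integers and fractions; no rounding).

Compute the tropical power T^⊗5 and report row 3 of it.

T^⊗2:
  [7, 6, 13, 11]
  [20, 8, 18, 16]
  [8, 2, 7, 6]
  [4, 3, 8, 6]
T^⊗3:
  [12, 10, 15, 14]
  [17, 12, 21, 19]
  [6, 5, 11, 9]
  [7, 6, 11, 9]
T^⊗4:
  [14, 13, 19, 17]
  [20, 16, 24, 22]
  [10, 9, 14, 12]
  [10, 9, 14, 12]
T^⊗5:
  [18, 17, 22, 20]
  [23, 20, 27, 25]
  [13, 12, 17, 15]
  [13, 12, 17, 15]
Answer: row 3 of T^⊗5 = [13, 12, 17, 15]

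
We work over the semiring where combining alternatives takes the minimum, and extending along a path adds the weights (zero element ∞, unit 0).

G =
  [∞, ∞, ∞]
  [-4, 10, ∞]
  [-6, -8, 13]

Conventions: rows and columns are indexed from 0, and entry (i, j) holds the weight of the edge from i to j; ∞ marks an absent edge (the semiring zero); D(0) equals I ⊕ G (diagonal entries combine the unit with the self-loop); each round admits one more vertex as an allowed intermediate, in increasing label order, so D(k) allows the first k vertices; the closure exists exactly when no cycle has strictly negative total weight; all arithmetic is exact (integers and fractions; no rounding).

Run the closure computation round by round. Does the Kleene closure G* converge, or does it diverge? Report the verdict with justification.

D(0):
  [0, ∞, ∞]
  [-4, 0, ∞]
  [-6, -8, 0]
D(1):
  [0, ∞, ∞]
  [-4, 0, ∞]
  [-6, -8, 0]
D(2):
  [0, ∞, ∞]
  [-4, 0, ∞]
  [-12, -8, 0]
D(3):
  [0, ∞, ∞]
  [-4, 0, ∞]
  [-12, -8, 0]
Key observation: every diagonal entry stays at the unit through all rounds, so no improving cycle exists.
Answer: CONVERGES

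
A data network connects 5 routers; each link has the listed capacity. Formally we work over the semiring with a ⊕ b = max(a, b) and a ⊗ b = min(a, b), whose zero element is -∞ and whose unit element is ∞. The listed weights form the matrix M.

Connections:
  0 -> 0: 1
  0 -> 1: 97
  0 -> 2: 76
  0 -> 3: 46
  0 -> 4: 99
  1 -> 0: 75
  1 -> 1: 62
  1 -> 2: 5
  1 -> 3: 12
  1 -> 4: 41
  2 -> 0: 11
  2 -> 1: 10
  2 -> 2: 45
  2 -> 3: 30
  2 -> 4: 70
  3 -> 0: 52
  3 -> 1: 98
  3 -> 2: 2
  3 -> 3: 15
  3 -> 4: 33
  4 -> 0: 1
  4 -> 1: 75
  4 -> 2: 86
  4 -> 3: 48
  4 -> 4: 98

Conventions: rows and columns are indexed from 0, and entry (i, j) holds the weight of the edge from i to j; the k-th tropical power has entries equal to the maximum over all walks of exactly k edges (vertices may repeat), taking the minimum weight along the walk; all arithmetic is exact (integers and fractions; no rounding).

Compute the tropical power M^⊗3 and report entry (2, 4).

M^⊗2:
  [75, 75, 86, 48, 98]
  [62, 75, 75, 46, 75]
  [30, 70, 70, 48, 70]
  [75, 62, 52, 46, 52]
  [75, 75, 86, 48, 98]
M^⊗3:
  [75, 75, 86, 48, 98]
  [75, 75, 75, 48, 75]
  [70, 70, 70, 48, 70]
  [62, 75, 75, 48, 75]
  [75, 75, 86, 48, 98]
Key observation: the optimum is the walk 2->4->4->4, with weight 70 min 98 min 98 = 70.
Optimal value attained by: walk 2->4->4->4.
Answer: (M^⊗3)[2][4] = 70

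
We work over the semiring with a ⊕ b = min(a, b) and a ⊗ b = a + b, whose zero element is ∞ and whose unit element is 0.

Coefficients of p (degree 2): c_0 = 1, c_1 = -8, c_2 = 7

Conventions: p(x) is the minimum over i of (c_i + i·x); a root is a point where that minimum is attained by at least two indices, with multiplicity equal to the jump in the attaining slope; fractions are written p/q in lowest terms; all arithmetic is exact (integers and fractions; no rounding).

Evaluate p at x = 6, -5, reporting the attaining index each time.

p(6) = min(1+0·6=1, -8+1·6=-2, 7+2·6=19) = -2 (attained by i=1)
p(-5) = min(1+0·(-5)=1, -8+1·(-5)=-13, 7+2·(-5)=-3) = -13 (attained by i=1)
Answer: p(6) = -2; p(-5) = -13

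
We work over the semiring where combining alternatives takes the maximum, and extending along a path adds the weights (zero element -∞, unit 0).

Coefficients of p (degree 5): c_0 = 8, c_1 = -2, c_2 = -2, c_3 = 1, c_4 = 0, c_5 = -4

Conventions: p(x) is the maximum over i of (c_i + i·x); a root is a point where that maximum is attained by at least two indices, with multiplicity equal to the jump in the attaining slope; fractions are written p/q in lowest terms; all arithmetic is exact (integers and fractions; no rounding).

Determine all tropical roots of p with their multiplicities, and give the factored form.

hull edge (i=0, c=8) to (i=4, c=0): slope -2, span 4
hull edge (i=4, c=0) to (i=5, c=-4): slope -4, span 1
Factored form: p(x) = -4 ⊗ (x ⊕ 2) ⊗ (x ⊕ 2) ⊗ (x ⊕ 2) ⊗ (x ⊕ 2) ⊗ (x ⊕ 4)
Answer: roots = 2 (mult 4), 4 (mult 1)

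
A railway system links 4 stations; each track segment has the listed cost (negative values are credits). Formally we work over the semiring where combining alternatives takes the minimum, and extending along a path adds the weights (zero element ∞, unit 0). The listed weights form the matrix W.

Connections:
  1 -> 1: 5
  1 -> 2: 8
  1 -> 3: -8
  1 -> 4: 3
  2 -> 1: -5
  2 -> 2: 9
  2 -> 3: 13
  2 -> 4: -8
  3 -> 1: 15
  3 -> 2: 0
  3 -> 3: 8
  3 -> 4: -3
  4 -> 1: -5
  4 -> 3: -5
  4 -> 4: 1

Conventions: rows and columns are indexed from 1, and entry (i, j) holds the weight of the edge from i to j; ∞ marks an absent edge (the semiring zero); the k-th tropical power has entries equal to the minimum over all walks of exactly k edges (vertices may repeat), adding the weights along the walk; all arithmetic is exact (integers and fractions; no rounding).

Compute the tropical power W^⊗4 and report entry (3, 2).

W^⊗2:
  [-2, -8, -3, -11]
  [-13, 3, -13, -7]
  [-8, 8, -8, -8]
  [-4, -5, -13, -8]
W^⊗3:
  [-16, -3, -16, -16]
  [-12, -13, -21, -16]
  [-13, -8, -16, -11]
  [-13, -13, -13, -16]
W^⊗4:
  [-21, -16, -24, -19]
  [-21, -21, -21, -24]
  [-16, -16, -21, -19]
  [-21, -13, -21, -21]
Key observation: the optimum is the walk 3->4->1->3->2, with weight (-3) + (-5) + (-8) + 0 = -16.
Optimal value attained by: walk 3->4->1->3->2.
Answer: (W^⊗4)[3][2] = -16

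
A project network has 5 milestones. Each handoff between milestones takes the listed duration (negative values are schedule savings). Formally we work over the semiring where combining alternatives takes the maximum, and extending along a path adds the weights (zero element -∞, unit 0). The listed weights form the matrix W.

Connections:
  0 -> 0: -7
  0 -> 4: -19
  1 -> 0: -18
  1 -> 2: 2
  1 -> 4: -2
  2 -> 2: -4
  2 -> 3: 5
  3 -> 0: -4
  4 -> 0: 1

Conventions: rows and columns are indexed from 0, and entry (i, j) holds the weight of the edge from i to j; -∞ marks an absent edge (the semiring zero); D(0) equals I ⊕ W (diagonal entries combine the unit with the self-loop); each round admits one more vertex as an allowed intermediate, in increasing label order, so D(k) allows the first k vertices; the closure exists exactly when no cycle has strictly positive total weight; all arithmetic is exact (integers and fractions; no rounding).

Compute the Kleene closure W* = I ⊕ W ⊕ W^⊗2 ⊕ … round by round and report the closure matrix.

D(0):
  [0, -∞, -∞, -∞, -19]
  [-18, 0, 2, -∞, -2]
  [-∞, -∞, 0, 5, -∞]
  [-4, -∞, -∞, 0, -∞]
  [1, -∞, -∞, -∞, 0]
D(1):
  [0, -∞, -∞, -∞, -19]
  [-18, 0, 2, -∞, -2]
  [-∞, -∞, 0, 5, -∞]
  [-4, -∞, -∞, 0, -23]
  [1, -∞, -∞, -∞, 0]
D(2):
  [0, -∞, -∞, -∞, -19]
  [-18, 0, 2, -∞, -2]
  [-∞, -∞, 0, 5, -∞]
  [-4, -∞, -∞, 0, -23]
  [1, -∞, -∞, -∞, 0]
D(3):
  [0, -∞, -∞, -∞, -19]
  [-18, 0, 2, 7, -2]
  [-∞, -∞, 0, 5, -∞]
  [-4, -∞, -∞, 0, -23]
  [1, -∞, -∞, -∞, 0]
D(4):
  [0, -∞, -∞, -∞, -19]
  [3, 0, 2, 7, -2]
  [1, -∞, 0, 5, -18]
  [-4, -∞, -∞, 0, -23]
  [1, -∞, -∞, -∞, 0]
D(5):
  [0, -∞, -∞, -∞, -19]
  [3, 0, 2, 7, -2]
  [1, -∞, 0, 5, -18]
  [-4, -∞, -∞, 0, -23]
  [1, -∞, -∞, -∞, 0]
Answer: W* = [[0, -∞, -∞, -∞, -19], [3, 0, 2, 7, -2], [1, -∞, 0, 5, -18], [-4, -∞, -∞, 0, -23], [1, -∞, -∞, -∞, 0]]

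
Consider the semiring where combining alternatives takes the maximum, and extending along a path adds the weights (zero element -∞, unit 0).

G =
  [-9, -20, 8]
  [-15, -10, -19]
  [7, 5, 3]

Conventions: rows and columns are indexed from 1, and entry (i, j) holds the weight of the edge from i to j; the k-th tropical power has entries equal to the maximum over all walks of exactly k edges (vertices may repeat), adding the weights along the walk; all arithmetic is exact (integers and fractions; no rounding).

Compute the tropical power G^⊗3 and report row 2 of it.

G^⊗2:
  [15, 13, 11]
  [-12, -14, -7]
  [10, 8, 15]
G^⊗3:
  [18, 16, 23]
  [0, -2, -4]
  [22, 20, 18]
Answer: row 2 of G^⊗3 = [0, -2, -4]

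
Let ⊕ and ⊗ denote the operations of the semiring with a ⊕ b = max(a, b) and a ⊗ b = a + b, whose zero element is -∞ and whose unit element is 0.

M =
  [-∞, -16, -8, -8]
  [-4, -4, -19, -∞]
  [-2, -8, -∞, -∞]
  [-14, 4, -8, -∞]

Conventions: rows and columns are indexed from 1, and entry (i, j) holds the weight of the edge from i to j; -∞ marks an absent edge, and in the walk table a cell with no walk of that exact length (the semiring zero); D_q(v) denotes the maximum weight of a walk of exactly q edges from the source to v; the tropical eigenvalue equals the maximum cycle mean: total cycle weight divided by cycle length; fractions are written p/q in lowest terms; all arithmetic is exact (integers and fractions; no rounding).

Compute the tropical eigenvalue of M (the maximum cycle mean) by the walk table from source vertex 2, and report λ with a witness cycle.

q=0: [-∞, 0, -∞, -∞]
q=1: [-4, -4, -19, -∞]
q=2: [-8, -8, -12, -12]
q=3: [-12, -8, -16, -16]
q=4: [-12, -12, -20, -20]
Optimal cycle mean attained by: cycle 1->4->2->1, total (-8) + 4 + (-4), length 3.
Answer: λ = -8/3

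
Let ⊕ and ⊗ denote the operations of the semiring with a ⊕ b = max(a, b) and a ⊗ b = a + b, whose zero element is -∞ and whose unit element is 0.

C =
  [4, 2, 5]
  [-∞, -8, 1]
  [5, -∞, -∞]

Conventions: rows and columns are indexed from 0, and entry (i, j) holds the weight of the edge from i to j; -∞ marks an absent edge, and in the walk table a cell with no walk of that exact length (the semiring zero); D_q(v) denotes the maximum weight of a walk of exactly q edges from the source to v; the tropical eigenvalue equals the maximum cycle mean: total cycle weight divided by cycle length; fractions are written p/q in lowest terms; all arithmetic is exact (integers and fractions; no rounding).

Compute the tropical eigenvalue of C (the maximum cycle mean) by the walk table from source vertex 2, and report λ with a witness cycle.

q=0: [-∞, -∞, 0]
q=1: [5, -∞, -∞]
q=2: [9, 7, 10]
q=3: [15, 11, 14]
Optimal cycle mean attained by: cycle 0->2->0, total 5 + 5, length 2.
Answer: λ = 5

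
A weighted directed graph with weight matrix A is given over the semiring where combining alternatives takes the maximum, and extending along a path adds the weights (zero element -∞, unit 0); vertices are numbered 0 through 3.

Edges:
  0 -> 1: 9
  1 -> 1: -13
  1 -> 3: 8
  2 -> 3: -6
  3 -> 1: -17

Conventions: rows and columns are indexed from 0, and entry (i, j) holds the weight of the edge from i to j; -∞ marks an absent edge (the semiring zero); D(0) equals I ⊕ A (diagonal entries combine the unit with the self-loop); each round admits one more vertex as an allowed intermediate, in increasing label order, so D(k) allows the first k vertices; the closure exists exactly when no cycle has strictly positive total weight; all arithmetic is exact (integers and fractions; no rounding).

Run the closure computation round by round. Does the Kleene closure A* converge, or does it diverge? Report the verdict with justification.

D(0):
  [0, 9, -∞, -∞]
  [-∞, 0, -∞, 8]
  [-∞, -∞, 0, -6]
  [-∞, -17, -∞, 0]
D(1):
  [0, 9, -∞, -∞]
  [-∞, 0, -∞, 8]
  [-∞, -∞, 0, -6]
  [-∞, -17, -∞, 0]
D(2):
  [0, 9, -∞, 17]
  [-∞, 0, -∞, 8]
  [-∞, -∞, 0, -6]
  [-∞, -17, -∞, 0]
D(3):
  [0, 9, -∞, 17]
  [-∞, 0, -∞, 8]
  [-∞, -∞, 0, -6]
  [-∞, -17, -∞, 0]
D(4):
  [0, 9, -∞, 17]
  [-∞, 0, -∞, 8]
  [-∞, -23, 0, -6]
  [-∞, -17, -∞, 0]
Key observation: every diagonal entry stays at the unit through all rounds, so no improving cycle exists.
Answer: CONVERGES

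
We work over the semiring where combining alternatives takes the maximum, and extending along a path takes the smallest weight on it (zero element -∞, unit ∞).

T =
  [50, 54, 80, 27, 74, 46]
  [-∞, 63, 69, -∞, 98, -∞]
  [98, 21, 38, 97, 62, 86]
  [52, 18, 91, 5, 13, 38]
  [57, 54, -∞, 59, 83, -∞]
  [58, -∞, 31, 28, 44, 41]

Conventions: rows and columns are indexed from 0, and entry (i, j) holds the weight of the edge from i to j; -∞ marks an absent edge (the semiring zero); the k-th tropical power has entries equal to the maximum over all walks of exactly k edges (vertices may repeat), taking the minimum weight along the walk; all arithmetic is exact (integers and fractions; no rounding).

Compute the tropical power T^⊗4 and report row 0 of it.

T^⊗2:
  [80, 54, 54, 80, 74, 80]
  [69, 63, 63, 69, 83, 69]
  [58, 54, 91, 59, 74, 46]
  [91, 52, 52, 91, 62, 86]
  [57, 54, 59, 59, 83, 46]
  [50, 54, 58, 44, 58, 46]
T^⊗3:
  [58, 54, 80, 59, 74, 54]
  [63, 63, 69, 63, 83, 63]
  [91, 54, 59, 91, 74, 86]
  [58, 54, 91, 59, 74, 52]
  [59, 54, 59, 59, 83, 59]
  [58, 54, 54, 58, 58, 58]
T^⊗4:
  [80, 54, 59, 80, 74, 80]
  [69, 63, 63, 69, 83, 69]
  [59, 54, 91, 59, 74, 59]
  [91, 54, 59, 91, 74, 86]
  [59, 54, 59, 59, 83, 59]
  [58, 54, 58, 58, 58, 54]
Answer: row 0 of T^⊗4 = [80, 54, 59, 80, 74, 80]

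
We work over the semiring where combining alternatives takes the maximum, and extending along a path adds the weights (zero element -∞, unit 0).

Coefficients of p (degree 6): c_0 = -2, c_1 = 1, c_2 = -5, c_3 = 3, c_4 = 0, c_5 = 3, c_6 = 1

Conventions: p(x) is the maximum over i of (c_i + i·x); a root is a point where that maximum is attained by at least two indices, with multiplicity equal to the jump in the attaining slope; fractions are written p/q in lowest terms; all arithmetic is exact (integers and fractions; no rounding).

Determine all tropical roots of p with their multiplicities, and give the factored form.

hull edge (i=0, c=-2) to (i=1, c=1): slope 3, span 1
hull edge (i=1, c=1) to (i=3, c=3): slope 1, span 2
hull edge (i=3, c=3) to (i=5, c=3): slope 0, span 2
hull edge (i=5, c=3) to (i=6, c=1): slope -2, span 1
Factored form: p(x) = 1 ⊗ (x ⊕ (-3)) ⊗ (x ⊕ (-1)) ⊗ (x ⊕ (-1)) ⊗ (x ⊕ 0) ⊗ (x ⊕ 0) ⊗ (x ⊕ 2)
Answer: roots = -3 (mult 1), -1 (mult 2), 0 (mult 2), 2 (mult 1)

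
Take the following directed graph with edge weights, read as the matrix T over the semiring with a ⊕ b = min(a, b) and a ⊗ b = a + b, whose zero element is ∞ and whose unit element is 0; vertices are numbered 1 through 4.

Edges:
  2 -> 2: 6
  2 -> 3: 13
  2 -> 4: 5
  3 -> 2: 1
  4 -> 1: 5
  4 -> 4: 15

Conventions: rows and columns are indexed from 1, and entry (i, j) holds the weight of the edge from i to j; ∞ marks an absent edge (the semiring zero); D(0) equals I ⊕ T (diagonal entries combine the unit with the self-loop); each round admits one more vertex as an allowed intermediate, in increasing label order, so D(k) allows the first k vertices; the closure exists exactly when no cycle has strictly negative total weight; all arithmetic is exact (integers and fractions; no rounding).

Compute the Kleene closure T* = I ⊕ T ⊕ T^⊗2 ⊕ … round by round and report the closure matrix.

D(0):
  [0, ∞, ∞, ∞]
  [∞, 0, 13, 5]
  [∞, 1, 0, ∞]
  [5, ∞, ∞, 0]
D(1):
  [0, ∞, ∞, ∞]
  [∞, 0, 13, 5]
  [∞, 1, 0, ∞]
  [5, ∞, ∞, 0]
D(2):
  [0, ∞, ∞, ∞]
  [∞, 0, 13, 5]
  [∞, 1, 0, 6]
  [5, ∞, ∞, 0]
D(3):
  [0, ∞, ∞, ∞]
  [∞, 0, 13, 5]
  [∞, 1, 0, 6]
  [5, ∞, ∞, 0]
D(4):
  [0, ∞, ∞, ∞]
  [10, 0, 13, 5]
  [11, 1, 0, 6]
  [5, ∞, ∞, 0]
Answer: T* = [[0, ∞, ∞, ∞], [10, 0, 13, 5], [11, 1, 0, 6], [5, ∞, ∞, 0]]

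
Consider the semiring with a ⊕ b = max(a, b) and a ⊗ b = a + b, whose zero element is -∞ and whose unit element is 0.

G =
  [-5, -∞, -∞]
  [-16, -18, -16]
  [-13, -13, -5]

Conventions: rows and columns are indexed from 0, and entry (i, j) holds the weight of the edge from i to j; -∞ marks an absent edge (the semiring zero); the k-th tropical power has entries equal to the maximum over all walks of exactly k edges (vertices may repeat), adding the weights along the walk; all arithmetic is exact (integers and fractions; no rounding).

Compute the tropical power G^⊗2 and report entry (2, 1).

G^⊗2:
  [-10, -∞, -∞]
  [-21, -29, -21]
  [-18, -18, -10]
Key observation: the optimum is the walk 2->2->1, with weight (-5) + (-13) = -18.
Optimal value attained by: walk 2->2->1.
Answer: (G^⊗2)[2][1] = -18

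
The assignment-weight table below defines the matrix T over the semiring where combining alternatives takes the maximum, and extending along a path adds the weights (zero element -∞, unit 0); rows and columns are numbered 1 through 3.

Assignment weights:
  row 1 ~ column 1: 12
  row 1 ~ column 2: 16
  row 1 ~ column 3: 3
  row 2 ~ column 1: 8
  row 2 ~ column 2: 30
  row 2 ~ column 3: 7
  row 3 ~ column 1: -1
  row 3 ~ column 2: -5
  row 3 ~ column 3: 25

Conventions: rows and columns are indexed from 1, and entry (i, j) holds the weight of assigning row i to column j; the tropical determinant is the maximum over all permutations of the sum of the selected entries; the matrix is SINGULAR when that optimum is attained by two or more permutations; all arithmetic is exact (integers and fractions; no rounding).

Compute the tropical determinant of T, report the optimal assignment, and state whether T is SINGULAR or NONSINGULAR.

σ = (1, 2, 3): 12 + 30 + 25 = 67
σ = (1, 3, 2): 12 + 7 + (-5) = 14
σ = (2, 1, 3): 16 + 8 + 25 = 49
σ = (2, 3, 1): 16 + 7 + (-1) = 22
σ = (3, 1, 2): 3 + 8 + (-5) = 6
σ = (3, 2, 1): 3 + 30 + (-1) = 32
Optimal value attained by: σ = (1, 2, 3).
Answer: det⊕(T) = 67; verdict: NONSINGULAR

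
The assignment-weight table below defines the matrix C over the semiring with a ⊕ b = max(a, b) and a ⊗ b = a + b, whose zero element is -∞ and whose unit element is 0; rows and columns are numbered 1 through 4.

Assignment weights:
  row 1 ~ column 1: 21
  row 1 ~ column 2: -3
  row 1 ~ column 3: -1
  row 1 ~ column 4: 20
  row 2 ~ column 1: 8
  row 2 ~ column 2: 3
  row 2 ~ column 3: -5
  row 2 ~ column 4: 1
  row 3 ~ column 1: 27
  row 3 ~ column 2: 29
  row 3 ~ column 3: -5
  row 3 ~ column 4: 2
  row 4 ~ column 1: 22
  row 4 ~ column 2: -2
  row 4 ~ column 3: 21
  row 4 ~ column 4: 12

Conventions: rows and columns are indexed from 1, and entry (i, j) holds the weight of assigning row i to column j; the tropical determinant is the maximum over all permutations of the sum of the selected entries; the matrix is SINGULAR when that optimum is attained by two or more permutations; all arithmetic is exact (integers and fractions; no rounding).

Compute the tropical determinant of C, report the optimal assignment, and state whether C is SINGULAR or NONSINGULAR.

σ = (1, 2, 3, 4): 21 + 3 + (-5) + 12 = 31
σ = (1, 2, 4, 3): 21 + 3 + 2 + 21 = 47
σ = (1, 3, 2, 4): 21 + (-5) + 29 + 12 = 57
σ = (1, 3, 4, 2): 21 + (-5) + 2 + (-2) = 16
σ = (1, 4, 2, 3): 21 + 1 + 29 + 21 = 72
σ = (1, 4, 3, 2): 21 + 1 + (-5) + (-2) = 15
σ = (2, 1, 3, 4): (-3) + 8 + (-5) + 12 = 12
σ = (2, 1, 4, 3): (-3) + 8 + 2 + 21 = 28
σ = (2, 3, 1, 4): (-3) + (-5) + 27 + 12 = 31
σ = (2, 3, 4, 1): (-3) + (-5) + 2 + 22 = 16
σ = (2, 4, 1, 3): (-3) + 1 + 27 + 21 = 46
σ = (2, 4, 3, 1): (-3) + 1 + (-5) + 22 = 15
σ = (3, 1, 2, 4): (-1) + 8 + 29 + 12 = 48
σ = (3, 1, 4, 2): (-1) + 8 + 2 + (-2) = 7
σ = (3, 2, 1, 4): (-1) + 3 + 27 + 12 = 41
σ = (3, 2, 4, 1): (-1) + 3 + 2 + 22 = 26
σ = (3, 4, 1, 2): (-1) + 1 + 27 + (-2) = 25
σ = (3, 4, 2, 1): (-1) + 1 + 29 + 22 = 51
σ = (4, 1, 2, 3): 20 + 8 + 29 + 21 = 78
σ = (4, 1, 3, 2): 20 + 8 + (-5) + (-2) = 21
σ = (4, 2, 1, 3): 20 + 3 + 27 + 21 = 71
σ = (4, 2, 3, 1): 20 + 3 + (-5) + 22 = 40
σ = (4, 3, 1, 2): 20 + (-5) + 27 + (-2) = 40
σ = (4, 3, 2, 1): 20 + (-5) + 29 + 22 = 66
Optimal value attained by: σ = (4, 1, 2, 3).
Answer: det⊕(C) = 78; verdict: NONSINGULAR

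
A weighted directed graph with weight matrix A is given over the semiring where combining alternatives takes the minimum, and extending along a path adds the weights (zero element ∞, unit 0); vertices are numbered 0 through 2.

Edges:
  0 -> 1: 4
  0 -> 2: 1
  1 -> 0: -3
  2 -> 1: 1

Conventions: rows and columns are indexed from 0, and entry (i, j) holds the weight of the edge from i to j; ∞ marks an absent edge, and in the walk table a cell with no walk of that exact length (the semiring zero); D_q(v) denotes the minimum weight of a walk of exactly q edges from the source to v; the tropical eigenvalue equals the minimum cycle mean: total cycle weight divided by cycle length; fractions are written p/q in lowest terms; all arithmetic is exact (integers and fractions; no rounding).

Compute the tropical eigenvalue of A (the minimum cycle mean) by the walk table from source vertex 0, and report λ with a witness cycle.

q=0: [0, ∞, ∞]
q=1: [∞, 4, 1]
q=2: [1, 2, ∞]
q=3: [-1, 5, 2]
Optimal cycle mean attained by: cycle 0->2->1->0, total 1 + 1 + (-3), length 3.
Answer: λ = -1/3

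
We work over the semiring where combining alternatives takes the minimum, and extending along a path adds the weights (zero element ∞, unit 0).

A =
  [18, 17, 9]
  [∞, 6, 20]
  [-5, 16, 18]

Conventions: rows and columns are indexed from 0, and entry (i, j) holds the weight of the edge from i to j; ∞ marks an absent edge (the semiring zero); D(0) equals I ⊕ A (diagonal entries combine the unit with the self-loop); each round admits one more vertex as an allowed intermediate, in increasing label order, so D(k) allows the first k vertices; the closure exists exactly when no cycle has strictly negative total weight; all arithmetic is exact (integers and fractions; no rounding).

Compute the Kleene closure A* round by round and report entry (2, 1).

D(0):
  [0, 17, 9]
  [∞, 0, 20]
  [-5, 16, 0]
D(1):
  [0, 17, 9]
  [∞, 0, 20]
  [-5, 12, 0]
D(2):
  [0, 17, 9]
  [∞, 0, 20]
  [-5, 12, 0]
D(3):
  [0, 17, 9]
  [15, 0, 20]
  [-5, 12, 0]
Answer: A*[2][1] = 12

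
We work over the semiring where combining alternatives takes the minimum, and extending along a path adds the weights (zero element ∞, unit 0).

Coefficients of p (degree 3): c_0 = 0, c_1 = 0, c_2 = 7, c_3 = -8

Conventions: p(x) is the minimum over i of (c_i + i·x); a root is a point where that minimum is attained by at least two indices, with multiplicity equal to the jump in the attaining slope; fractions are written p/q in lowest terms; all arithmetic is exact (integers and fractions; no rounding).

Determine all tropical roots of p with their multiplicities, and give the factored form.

hull edge (i=0, c=0) to (i=3, c=-8): slope -8/3, span 3
Factored form: p(x) = -8 ⊗ (x ⊕ 8/3) ⊗ (x ⊕ 8/3) ⊗ (x ⊕ 8/3)
Answer: roots = 8/3 (mult 3)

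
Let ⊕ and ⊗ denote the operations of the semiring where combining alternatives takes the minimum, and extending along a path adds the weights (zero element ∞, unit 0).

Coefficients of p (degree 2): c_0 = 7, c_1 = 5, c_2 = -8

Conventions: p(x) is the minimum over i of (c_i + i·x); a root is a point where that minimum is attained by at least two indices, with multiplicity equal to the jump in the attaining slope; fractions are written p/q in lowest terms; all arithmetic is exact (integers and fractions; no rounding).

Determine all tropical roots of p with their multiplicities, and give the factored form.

hull edge (i=0, c=7) to (i=2, c=-8): slope -15/2, span 2
Factored form: p(x) = -8 ⊗ (x ⊕ 15/2) ⊗ (x ⊕ 15/2)
Answer: roots = 15/2 (mult 2)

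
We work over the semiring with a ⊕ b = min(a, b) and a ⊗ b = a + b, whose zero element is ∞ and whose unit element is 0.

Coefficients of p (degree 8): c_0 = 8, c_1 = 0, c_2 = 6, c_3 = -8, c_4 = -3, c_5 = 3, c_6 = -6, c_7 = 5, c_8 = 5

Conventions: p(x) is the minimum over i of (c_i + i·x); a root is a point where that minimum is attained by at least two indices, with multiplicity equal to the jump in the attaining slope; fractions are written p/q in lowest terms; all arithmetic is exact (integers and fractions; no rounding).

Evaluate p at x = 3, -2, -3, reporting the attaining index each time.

p(3) = min(8+0·3=8, 0+1·3=3, 6+2·3=12, -8+3·3=1, -3+4·3=9, 3+5·3=18, -6+6·3=12, 5+7·3=26, 5+8·3=29) = 1 (attained by i=3)
p(-2) = min(8+0·(-2)=8, 0+1·(-2)=-2, 6+2·(-2)=2, -8+3·(-2)=-14, -3+4·(-2)=-11, 3+5·(-2)=-7, -6+6·(-2)=-18, 5+7·(-2)=-9, 5+8·(-2)=-11) = -18 (attained by i=6)
p(-3) = min(8+0·(-3)=8, 0+1·(-3)=-3, 6+2·(-3)=0, -8+3·(-3)=-17, -3+4·(-3)=-15, 3+5·(-3)=-12, -6+6·(-3)=-24, 5+7·(-3)=-16, 5+8·(-3)=-19) = -24 (attained by i=6)
Answer: p(3) = 1; p(-2) = -18; p(-3) = -24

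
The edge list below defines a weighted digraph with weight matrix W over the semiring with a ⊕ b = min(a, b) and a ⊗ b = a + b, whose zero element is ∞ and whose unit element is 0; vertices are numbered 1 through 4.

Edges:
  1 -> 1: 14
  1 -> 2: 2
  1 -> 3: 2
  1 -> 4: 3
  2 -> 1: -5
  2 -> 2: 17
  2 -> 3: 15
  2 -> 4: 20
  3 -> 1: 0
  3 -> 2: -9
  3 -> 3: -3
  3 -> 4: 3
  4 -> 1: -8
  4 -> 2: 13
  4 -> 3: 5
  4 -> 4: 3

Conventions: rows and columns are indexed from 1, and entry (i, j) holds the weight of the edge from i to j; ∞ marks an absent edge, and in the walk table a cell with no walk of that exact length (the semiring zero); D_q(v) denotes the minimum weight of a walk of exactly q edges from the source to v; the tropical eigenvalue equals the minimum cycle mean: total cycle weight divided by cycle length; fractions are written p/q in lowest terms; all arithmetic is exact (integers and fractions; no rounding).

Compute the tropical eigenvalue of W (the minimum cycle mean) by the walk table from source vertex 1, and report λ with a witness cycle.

q=0: [0, ∞, ∞, ∞]
q=1: [14, 2, 2, 3]
q=2: [-5, -7, -1, 5]
q=3: [-12, -10, -4, -2]
q=4: [-15, -13, -10, -9]
Optimal cycle mean attained by: cycle 1->3->2->1, total 2 + (-9) + (-5), length 3.
Answer: λ = -4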